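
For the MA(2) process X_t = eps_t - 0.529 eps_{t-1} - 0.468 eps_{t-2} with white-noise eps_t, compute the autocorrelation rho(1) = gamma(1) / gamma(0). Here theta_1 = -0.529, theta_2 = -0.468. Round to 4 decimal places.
\rho(1) = -0.1878

For an MA(q) process with theta_0 = 1, the autocovariance is
  gamma(k) = sigma^2 * sum_{i=0..q-k} theta_i * theta_{i+k},
and rho(k) = gamma(k) / gamma(0). Sigma^2 cancels.
  numerator   = (1)*(-0.529) + (-0.529)*(-0.468) = -0.281428.
  denominator = (1)^2 + (-0.529)^2 + (-0.468)^2 = 1.498865.
  rho(1) = -0.281428 / 1.498865 = -0.1878.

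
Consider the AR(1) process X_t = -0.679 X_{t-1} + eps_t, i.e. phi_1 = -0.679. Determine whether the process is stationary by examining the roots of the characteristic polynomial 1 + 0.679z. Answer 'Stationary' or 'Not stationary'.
\text{Stationary}

The AR(p) characteristic polynomial is P(z) = 1 + 0.679z.
Stationarity requires all roots to lie outside the unit circle, i.e. |z| > 1 for every root.
This is linear in z: 1 + (0.679) z = 0  =>  z = -1/(0.679) = -1.472754,  |z| = 1.472754.
Moduli of all roots: 1.4728.
All moduli strictly greater than 1? Yes.
Verdict: Stationary.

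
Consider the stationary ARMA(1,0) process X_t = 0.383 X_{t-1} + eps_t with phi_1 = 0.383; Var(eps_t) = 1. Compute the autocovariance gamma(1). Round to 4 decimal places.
\gamma(1) = 0.4488

Multiply the model equation by X_{t-k} and take expectations. With theta_0 = psi_0 = 1 and psi_j the MA(infinity) weights, this gives
  gamma(k) - sum_i phi_i gamma(k-i) = c_k,
  c_k = sigma^2 * sum_{j=k..q} theta_j psi_{j-k}   (c_k = 0 for k > q),
using gamma(-m) = gamma(m).
Pure AR (q = 0): c_0 = sigma^2 = 1, c_k = 0 for k >= 1.
Equations for k = 0 and k = 1 (AR order 1):
  gamma(0) = phi_1 gamma(1) + c_0
  gamma(1) = phi_1 gamma(0) + c_1
Substituting the second into the first: gamma(0) (1 - phi_1^2) = c_0 + phi_1 c_1, so
  gamma(0) = c_0 / (1 - phi_1^2) = 1 / (1 - (0.383)^2) = 1 / 0.853311 = 1.171906.
  gamma(1) = phi_1 gamma(0) = (0.383)(1.171906) = 0.44884.
Therefore gamma(1) = 0.4488 (to 4 decimal places).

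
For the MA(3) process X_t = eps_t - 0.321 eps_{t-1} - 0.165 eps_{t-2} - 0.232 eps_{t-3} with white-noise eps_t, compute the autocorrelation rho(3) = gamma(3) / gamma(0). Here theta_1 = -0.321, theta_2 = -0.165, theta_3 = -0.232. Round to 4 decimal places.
\rho(3) = -0.1959

For an MA(q) process with theta_0 = 1, the autocovariance is
  gamma(k) = sigma^2 * sum_{i=0..q-k} theta_i * theta_{i+k},
and rho(k) = gamma(k) / gamma(0). Sigma^2 cancels.
  numerator   = (1)*(-0.232) = -0.232.
  denominator = (1)^2 + (-0.321)^2 + (-0.165)^2 + (-0.232)^2 = 1.18409.
  rho(3) = -0.232 / 1.18409 = -0.1959.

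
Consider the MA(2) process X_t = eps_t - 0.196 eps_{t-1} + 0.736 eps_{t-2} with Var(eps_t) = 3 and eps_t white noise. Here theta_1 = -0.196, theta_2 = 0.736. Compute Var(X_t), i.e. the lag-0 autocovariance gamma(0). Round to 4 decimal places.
\gamma(0) = 4.7403

For an MA(q) process X_t = eps_t + sum_i theta_i eps_{t-i} with
Var(eps_t) = sigma^2, the variance is
  gamma(0) = sigma^2 * (1 + sum_i theta_i^2).
  sum_i theta_i^2 = (-0.196)^2 + (0.736)^2 = 0.038416 + 0.541696 = 0.580112.
  gamma(0) = 3 * (1 + 0.580112) = 3 * 1.580112 = 4.740336, which rounds to 4.7403.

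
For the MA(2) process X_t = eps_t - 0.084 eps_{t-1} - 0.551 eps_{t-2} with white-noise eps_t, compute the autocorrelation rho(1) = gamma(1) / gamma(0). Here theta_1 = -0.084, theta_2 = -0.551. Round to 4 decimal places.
\rho(1) = -0.0288

For an MA(q) process with theta_0 = 1, the autocovariance is
  gamma(k) = sigma^2 * sum_{i=0..q-k} theta_i * theta_{i+k},
and rho(k) = gamma(k) / gamma(0). Sigma^2 cancels.
  numerator   = (1)*(-0.084) + (-0.084)*(-0.551) = -0.037716.
  denominator = (1)^2 + (-0.084)^2 + (-0.551)^2 = 1.310657.
  rho(1) = -0.037716 / 1.310657 = -0.0288.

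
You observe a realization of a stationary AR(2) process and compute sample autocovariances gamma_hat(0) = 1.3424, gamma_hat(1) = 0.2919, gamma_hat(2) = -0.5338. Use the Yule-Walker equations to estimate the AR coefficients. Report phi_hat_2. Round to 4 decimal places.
\hat\phi_{2} = -0.4670

The Yule-Walker equations for an AR(p) process read, in matrix form,
  Gamma_p phi = r_p,   with   (Gamma_p)_{ij} = gamma(|i - j|),
                       (r_p)_i = gamma(i),   i,j = 1..p.
Substitute the sample gammas (Toeplitz matrix and right-hand side of size 2):
  Gamma_p = [[1.3424, 0.2919], [0.2919, 1.3424]]
  r_p     = [0.2919, -0.5338]
Written out:
  1.3424 phi_1 + 0.2919 phi_2 = 0.2919
  0.2919 phi_1 + 1.3424 phi_2 = -0.5338
Solve by Cramer's rule:
  det = gamma(0)^2 - gamma(1)^2 = (1.3424)^2 - (0.2919)^2 = 1.80203776 - 0.08520561 = 1.71683215
  phi_hat_1 = [gamma(1) gamma(0) - gamma(1) gamma(2)] / det = [(0.2919)(1.3424) - (0.2919)(-0.5338)] / 1.71683215 = 0.54766278 / 1.71683215 = 0.319
  phi_hat_2 = [gamma(0) gamma(2) - gamma(1)^2] / det = [(1.3424)(-0.5338) - (0.2919)^2] / 1.71683215 = -0.80177873 / 1.71683215 = -0.467
So phi_hat = [0.3190, -0.4670].
Therefore phi_hat_2 = -0.4670.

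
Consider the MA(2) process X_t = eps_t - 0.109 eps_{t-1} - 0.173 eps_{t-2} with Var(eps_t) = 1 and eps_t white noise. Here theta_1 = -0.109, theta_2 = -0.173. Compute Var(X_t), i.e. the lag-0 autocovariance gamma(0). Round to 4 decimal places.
\gamma(0) = 1.0418

For an MA(q) process X_t = eps_t + sum_i theta_i eps_{t-i} with
Var(eps_t) = sigma^2, the variance is
  gamma(0) = sigma^2 * (1 + sum_i theta_i^2).
  sum_i theta_i^2 = (-0.109)^2 + (-0.173)^2 = 0.011881 + 0.029929 = 0.04181.
  gamma(0) = 1 * (1 + 0.04181) = 1 * 1.04181 = 1.04181, which rounds to 1.0418.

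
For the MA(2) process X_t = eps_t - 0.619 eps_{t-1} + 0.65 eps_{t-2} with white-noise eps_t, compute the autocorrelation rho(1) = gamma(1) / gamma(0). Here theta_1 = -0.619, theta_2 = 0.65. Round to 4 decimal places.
\rho(1) = -0.5656

For an MA(q) process with theta_0 = 1, the autocovariance is
  gamma(k) = sigma^2 * sum_{i=0..q-k} theta_i * theta_{i+k},
and rho(k) = gamma(k) / gamma(0). Sigma^2 cancels.
  numerator   = (1)*(-0.619) + (-0.619)*(0.65) = -1.02135.
  denominator = (1)^2 + (-0.619)^2 + (0.65)^2 = 1.805661.
  rho(1) = -1.02135 / 1.805661 = -0.5656.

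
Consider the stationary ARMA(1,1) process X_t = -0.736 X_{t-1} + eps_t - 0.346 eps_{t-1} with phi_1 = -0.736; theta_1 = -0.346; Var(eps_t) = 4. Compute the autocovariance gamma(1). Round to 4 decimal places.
\gamma(1) = -11.8484

Multiply the model equation by X_{t-k} and take expectations. With theta_0 = psi_0 = 1 and psi_j the MA(infinity) weights, this gives
  gamma(k) - sum_i phi_i gamma(k-i) = c_k,
  c_k = sigma^2 * sum_{j=k..q} theta_j psi_{j-k}   (c_k = 0 for k > q),
using gamma(-m) = gamma(m).
psi-weights needed (psi_j = theta_j + sum_i phi_i psi_{j-i}):
  psi_1 = theta_1 + phi_1 = -0.346 + (-0.736) = -1.082
Right-hand sides:
  c_0 = sigma^2 (1 + theta_1 psi_1) = 4 * (1 + (-0.346)(-1.082)) = 4 * 1.374372 = 5.497488
  c_1 = sigma^2 theta_1 = 4 * (-0.346) = -1.384
  c_2 = 0
Equations for k = 0 and k = 1 (AR order 1):
  gamma(0) = phi_1 gamma(1) + c_0
  gamma(1) = phi_1 gamma(0) + c_1
Substituting the second into the first: gamma(0) (1 - phi_1^2) = c_0 + phi_1 c_1, so
  gamma(0) = (c_0 + phi_1 c_1) / (1 - phi_1^2) = (5.497488 + (-0.736)(-1.384)) / (1 - (-0.736)^2) = 6.516112 / 0.458304 = 14.217882.
  gamma(1) = phi_1 gamma(0) + c_1 = (-0.736)(14.217882) + (-1.384) = -11.848361.
Therefore gamma(1) = -11.8484 (to 4 decimal places).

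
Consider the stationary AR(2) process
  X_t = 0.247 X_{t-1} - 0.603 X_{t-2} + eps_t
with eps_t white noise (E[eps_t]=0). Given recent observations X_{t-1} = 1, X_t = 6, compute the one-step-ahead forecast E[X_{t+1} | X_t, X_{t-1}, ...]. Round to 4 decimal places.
E[X_{t+1} \mid \mathcal F_t] = 0.8790

For an AR(p) model X_t = c + sum_i phi_i X_{t-i} + eps_t, the
one-step-ahead conditional mean is
  E[X_{t+1} | X_t, ...] = c + sum_i phi_i X_{t+1-i}.
Substitute known values:
  E[X_{t+1} | ...] = (0.247) * (6) + (-0.603) * (1)
                   = 0.8790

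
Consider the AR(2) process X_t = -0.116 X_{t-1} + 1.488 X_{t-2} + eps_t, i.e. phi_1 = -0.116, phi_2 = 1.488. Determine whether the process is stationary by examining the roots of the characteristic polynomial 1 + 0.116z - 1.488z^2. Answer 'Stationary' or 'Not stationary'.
\text{Not stationary}

The AR(p) characteristic polynomial is P(z) = 1 + 0.116z - 1.488z^2.
Stationarity requires all roots to lie outside the unit circle, i.e. |z| > 1 for every root.
Set 1 + (0.116) z + (-1.488) z^2 = 0, i.e. a z^2 + b z + c = 0 with a = -1.488, b = 0.116, c = 1.
Discriminant D = b^2 - 4ac = (0.116)^2 - 4*(-1.488)*1 = 0.013456 - (-5.952) = 5.965456.
D >= 0, so the roots are real: z = (-b +/- sqrt(D)) / (2a) = (-0.116 +/- 2.442428) / (-2.976).
  z_1 = (-0.116 + 2.442428) / (-2.976) = -0.7817,   |z_1| = 0.7817.
  z_2 = (-0.116 - 2.442428) / (-2.976) = 0.8597,   |z_2| = 0.8597.
Moduli of all roots: 0.7817, 0.8597.
All moduli strictly greater than 1? No.
Verdict: Not stationary.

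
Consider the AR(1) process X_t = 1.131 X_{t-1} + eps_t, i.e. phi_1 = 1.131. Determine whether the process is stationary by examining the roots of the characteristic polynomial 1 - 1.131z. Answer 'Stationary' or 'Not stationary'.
\text{Not stationary}

The AR(p) characteristic polynomial is P(z) = 1 - 1.131z.
Stationarity requires all roots to lie outside the unit circle, i.e. |z| > 1 for every root.
This is linear in z: 1 + (-1.131) z = 0  =>  z = -1/(-1.131) = 0.884173,  |z| = 0.884173.
Moduli of all roots: 0.8842.
All moduli strictly greater than 1? No.
Verdict: Not stationary.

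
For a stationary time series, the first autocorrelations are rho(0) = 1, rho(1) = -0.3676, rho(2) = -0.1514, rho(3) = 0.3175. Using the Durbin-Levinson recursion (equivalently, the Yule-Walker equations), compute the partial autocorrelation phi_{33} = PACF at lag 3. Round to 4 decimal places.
\phi_{33} = 0.1580

The PACF at lag k is phi_{kk}, the last component of the solution
to the Yule-Walker system G_k phi = r_k where
  (G_k)_{ij} = rho(|i - j|), (r_k)_i = rho(i), i,j = 1..k.
Equivalently, Durbin-Levinson gives phi_{kk} iteratively:
  phi_{11} = rho(1)
  phi_{kk} = [rho(k) - sum_{j=1..k-1} phi_{k-1,j} rho(k-j)]
            / [1 - sum_{j=1..k-1} phi_{k-1,j} rho(j)],
  phi_{k,j} = phi_{k-1,j} - phi_{kk} phi_{k-1,k-j},  j = 1..k-1.
Step k = 1:
  phi_11 = rho(1) = -0.3676.
Step k = 2:
  phi_22 = [rho(2) - phi_11 rho(1)] / [1 - phi_11 rho(1)] = [-0.1514 - (-0.3676)(-0.3676)] / [1 - (-0.3676)(-0.3676)]
         = -0.28652976 / 0.86487024 = -0.331298.
  Update: phi_21 = phi_11 - phi_22 phi_11 = -0.3676 - (-0.331298)(-0.3676) = -0.489385.
Step k = 3:
  phi_33 = [rho(3) - phi_21 rho(2) - phi_22 rho(1)] / [1 - phi_21 rho(1) - phi_22 rho(2)]
    numerator   = 0.3175 - (-0.489385)(-0.1514) - (-0.331298)(-0.3676) = 0.12162195
    denominator = 1 - (-0.489385)(-0.3676) - (-0.331298)(-0.1514) = 0.76994351
  phi_33 = 0.12162195 / 0.76994351 = 0.158.
Therefore phi_{33} = 0.1580.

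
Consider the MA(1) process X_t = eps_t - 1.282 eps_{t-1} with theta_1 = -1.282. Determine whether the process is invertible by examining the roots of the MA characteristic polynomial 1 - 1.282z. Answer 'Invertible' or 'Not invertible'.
\text{Not invertible}

The MA(q) characteristic polynomial is P(z) = 1 - 1.282z.
Invertibility requires all roots to lie outside the unit circle, i.e. |z| > 1 for every root.
This is linear in z: 1 + (-1.282) z = 0  =>  z = -1/(-1.282) = 0.780031,  |z| = 0.780031.
Moduli of all roots: 0.7800.
All moduli strictly greater than 1? No.
Verdict: Not invertible.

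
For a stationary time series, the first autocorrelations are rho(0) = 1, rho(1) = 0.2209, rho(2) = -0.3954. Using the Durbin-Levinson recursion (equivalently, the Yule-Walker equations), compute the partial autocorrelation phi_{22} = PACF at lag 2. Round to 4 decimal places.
\phi_{22} = -0.4670

The PACF at lag k is phi_{kk}, the last component of the solution
to the Yule-Walker system G_k phi = r_k where
  (G_k)_{ij} = rho(|i - j|), (r_k)_i = rho(i), i,j = 1..k.
Equivalently, Durbin-Levinson gives phi_{kk} iteratively:
  phi_{11} = rho(1)
  phi_{kk} = [rho(k) - sum_{j=1..k-1} phi_{k-1,j} rho(k-j)]
            / [1 - sum_{j=1..k-1} phi_{k-1,j} rho(j)],
  phi_{k,j} = phi_{k-1,j} - phi_{kk} phi_{k-1,k-j},  j = 1..k-1.
Step k = 1:
  phi_11 = rho(1) = 0.2209.
Step k = 2:
  phi_22 = [rho(2) - phi_11 rho(1)] / [1 - phi_11 rho(1)] = [-0.3954 - (0.2209)(0.2209)] / [1 - (0.2209)(0.2209)]
         = -0.44419681 / 0.95120319 = -0.467.
Therefore phi_{22} = -0.4670.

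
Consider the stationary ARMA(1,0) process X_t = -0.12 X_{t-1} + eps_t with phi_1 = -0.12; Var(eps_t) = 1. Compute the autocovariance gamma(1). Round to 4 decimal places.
\gamma(1) = -0.1218

Multiply the model equation by X_{t-k} and take expectations. With theta_0 = psi_0 = 1 and psi_j the MA(infinity) weights, this gives
  gamma(k) - sum_i phi_i gamma(k-i) = c_k,
  c_k = sigma^2 * sum_{j=k..q} theta_j psi_{j-k}   (c_k = 0 for k > q),
using gamma(-m) = gamma(m).
Pure AR (q = 0): c_0 = sigma^2 = 1, c_k = 0 for k >= 1.
Equations for k = 0 and k = 1 (AR order 1):
  gamma(0) = phi_1 gamma(1) + c_0
  gamma(1) = phi_1 gamma(0) + c_1
Substituting the second into the first: gamma(0) (1 - phi_1^2) = c_0 + phi_1 c_1, so
  gamma(0) = c_0 / (1 - phi_1^2) = 1 / (1 - (-0.12)^2) = 1 / 0.9856 = 1.01461.
  gamma(1) = phi_1 gamma(0) = (-0.12)(1.01461) = -0.121753.
Therefore gamma(1) = -0.1218 (to 4 decimal places).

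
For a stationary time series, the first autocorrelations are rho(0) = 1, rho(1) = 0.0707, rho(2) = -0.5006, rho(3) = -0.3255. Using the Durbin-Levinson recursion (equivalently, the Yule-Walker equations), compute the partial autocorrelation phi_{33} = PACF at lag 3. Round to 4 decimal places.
\phi_{33} = -0.3200

The PACF at lag k is phi_{kk}, the last component of the solution
to the Yule-Walker system G_k phi = r_k where
  (G_k)_{ij} = rho(|i - j|), (r_k)_i = rho(i), i,j = 1..k.
Equivalently, Durbin-Levinson gives phi_{kk} iteratively:
  phi_{11} = rho(1)
  phi_{kk} = [rho(k) - sum_{j=1..k-1} phi_{k-1,j} rho(k-j)]
            / [1 - sum_{j=1..k-1} phi_{k-1,j} rho(j)],
  phi_{k,j} = phi_{k-1,j} - phi_{kk} phi_{k-1,k-j},  j = 1..k-1.
Step k = 1:
  phi_11 = rho(1) = 0.0707.
Step k = 2:
  phi_22 = [rho(2) - phi_11 rho(1)] / [1 - phi_11 rho(1)] = [-0.5006 - (0.0707)(0.0707)] / [1 - (0.0707)(0.0707)]
         = -0.50559849 / 0.99500151 = -0.508138.
  Update: phi_21 = phi_11 - phi_22 phi_11 = 0.0707 - (-0.508138)(0.0707) = 0.106625.
Step k = 3:
  phi_33 = [rho(3) - phi_21 rho(2) - phi_22 rho(1)] / [1 - phi_21 rho(1) - phi_22 rho(2)]
    numerator   = -0.3255 - (0.106625)(-0.5006) - (-0.508138)(0.0707) = -0.23619795
    denominator = 1 - (0.106625)(0.0707) - (-0.508138)(-0.5006) = 0.73808749
  phi_33 = -0.23619795 / 0.73808749 = -0.32.
Therefore phi_{33} = -0.3200.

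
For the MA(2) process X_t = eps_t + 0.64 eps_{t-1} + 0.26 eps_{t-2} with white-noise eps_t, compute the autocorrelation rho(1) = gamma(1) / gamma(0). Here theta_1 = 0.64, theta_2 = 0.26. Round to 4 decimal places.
\rho(1) = 0.5459

For an MA(q) process with theta_0 = 1, the autocovariance is
  gamma(k) = sigma^2 * sum_{i=0..q-k} theta_i * theta_{i+k},
and rho(k) = gamma(k) / gamma(0). Sigma^2 cancels.
  numerator   = (1)*(0.64) + (0.64)*(0.26) = 0.8064.
  denominator = (1)^2 + (0.64)^2 + (0.26)^2 = 1.4772.
  rho(1) = 0.8064 / 1.4772 = 0.5459.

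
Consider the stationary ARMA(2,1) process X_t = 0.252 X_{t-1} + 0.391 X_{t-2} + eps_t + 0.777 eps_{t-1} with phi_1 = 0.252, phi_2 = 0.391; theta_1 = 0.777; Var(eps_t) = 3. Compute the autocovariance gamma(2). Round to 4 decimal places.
\gamma(2) = 5.7195

Multiply the model equation by X_{t-k} and take expectations. With theta_0 = psi_0 = 1 and psi_j the MA(infinity) weights, this gives
  gamma(k) - sum_i phi_i gamma(k-i) = c_k,
  c_k = sigma^2 * sum_{j=k..q} theta_j psi_{j-k}   (c_k = 0 for k > q),
using gamma(-m) = gamma(m).
psi-weights needed (psi_j = theta_j + sum_i phi_i psi_{j-i}):
  psi_1 = theta_1 + phi_1 = 0.777 + (0.252) = 1.029
Right-hand sides:
  c_0 = sigma^2 (1 + theta_1 psi_1) = 3 * (1 + (0.777)(1.029)) = 3 * 1.799533 = 5.398599
  c_1 = sigma^2 theta_1 = 3 * (0.777) = 2.331
  c_2 = 0
Equations for k = 0, 1, 2 (AR order 2, c_2 = 0):
  (E0) gamma(0) = phi_1 gamma(1) + phi_2 gamma(2) + c_0
  (E1) gamma(1) = phi_1 gamma(0) + phi_2 gamma(1) + c_1
  (E2) gamma(2) = phi_1 gamma(1) + phi_2 gamma(0)
From (E1): gamma(1) = A gamma(0) + B with
  A = phi_1 / (1 - phi_2) = 0.252 / 0.609 = 0.413793,   B = c_1 / (1 - phi_2) = 2.331 / 0.609 = 3.827586.
Insert (E2) into (E0): gamma(0) (1 - phi_2^2) = phi_1 (1 + phi_2) gamma(1) + c_0.
  phi_1 (1 + phi_2) = (0.252)(1.391) = 0.350532,   1 - phi_2^2 = 0.847119.
Replace gamma(1) by A gamma(0) + B and collect gamma(0):
  gamma(0) [0.847119 - (0.350532)(0.413793)] = (0.350532)(3.827586) + 5.398599
  gamma(0) * 0.702071 = 6.74029
  gamma(0) = 6.74029 / 0.702071 = 9.600579.
  gamma(1) = A gamma(0) + B = (0.413793)(9.600579) + (3.827586) = 7.800239.
  gamma(2) = phi_1 gamma(1) + phi_2 gamma(0) = (0.252)(7.800239) + (0.391)(9.600579) = 5.719487.
Therefore gamma(2) = 5.7195 (to 4 decimal places).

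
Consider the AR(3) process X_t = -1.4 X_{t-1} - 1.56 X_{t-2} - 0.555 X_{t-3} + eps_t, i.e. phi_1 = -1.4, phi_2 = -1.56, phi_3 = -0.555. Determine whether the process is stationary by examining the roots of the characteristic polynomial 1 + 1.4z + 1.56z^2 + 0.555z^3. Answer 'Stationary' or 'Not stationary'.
\text{Not stationary}

The AR(p) characteristic polynomial is P(z) = 1 + 1.4z + 1.56z^2 + 0.555z^3.
Stationarity requires all roots to lie outside the unit circle, i.e. |z| > 1 for every root.
Degree 3: look for a simple real root z0 first, then factor out (1 - z/z0) and solve the remaining quadratic.
Testing z0 = -2: P(-2) = 1 + (1.4)(-2) + (1.56)(-2)^2 + (0.555)(-2)^3
  = 1 + (-2.8) + (6.24) + (-4.44) = 0.  So z_0 = -2 is a root, |z_0| = 2.
Divide out the factor (1 + 0.5 z) = (1 - z/z0) (since 1/z0 = -0.5):
  P(z) = (1 + 0.5 z)(1 + (0.9) z + (1.11) z^2)
  [check: z-coef 0.9 - (-0.5) = 1.4; z^2-coef 1.11 - (-0.5)(0.9) = 1.56; z^3-coef -(-0.5)(1.11) = 0.555.]
Remaining roots from the quadratic factor 1 + (0.9) z + (1.11) z^2:
  Set 1 + (0.9) z + (1.11) z^2 = 0, i.e. a z^2 + b z + c = 0 with a = 1.11, b = 0.9, c = 1.
  Discriminant D = b^2 - 4ac = (0.9)^2 - 4*(1.11)*1 = 0.81 - (4.44) = -3.63.
  D < 0, so the roots are the complex-conjugate pair z = (-b +/- i sqrt(-D)) / (2a) = -0.4054 +/- 0.8582i.
  For a conjugate pair |z|^2 = z * conj(z) = (product of roots) = c/a = 1/(1.11) = 0.900901, so |z| = sqrt(0.900901) = 0.9492 for both roots.
Moduli of all roots: 2.0000, 0.9492, 0.9492.
All moduli strictly greater than 1? No.
Verdict: Not stationary.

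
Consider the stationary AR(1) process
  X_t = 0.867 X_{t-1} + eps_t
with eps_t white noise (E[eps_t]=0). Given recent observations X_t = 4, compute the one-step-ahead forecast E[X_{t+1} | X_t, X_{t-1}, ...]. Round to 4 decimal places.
E[X_{t+1} \mid \mathcal F_t] = 3.4680

For an AR(p) model X_t = c + sum_i phi_i X_{t-i} + eps_t, the
one-step-ahead conditional mean is
  E[X_{t+1} | X_t, ...] = c + sum_i phi_i X_{t+1-i}.
Substitute known values:
  E[X_{t+1} | ...] = (0.867) * (4)
                   = 3.4680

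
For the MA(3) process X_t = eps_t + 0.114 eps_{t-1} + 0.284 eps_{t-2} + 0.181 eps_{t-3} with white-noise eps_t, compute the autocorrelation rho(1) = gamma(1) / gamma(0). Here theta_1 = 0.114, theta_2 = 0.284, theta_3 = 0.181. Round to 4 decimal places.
\rho(1) = 0.1756

For an MA(q) process with theta_0 = 1, the autocovariance is
  gamma(k) = sigma^2 * sum_{i=0..q-k} theta_i * theta_{i+k},
and rho(k) = gamma(k) / gamma(0). Sigma^2 cancels.
  numerator   = (1)*(0.114) + (0.114)*(0.284) + (0.284)*(0.181) = 0.19778.
  denominator = (1)^2 + (0.114)^2 + (0.284)^2 + (0.181)^2 = 1.126413.
  rho(1) = 0.19778 / 1.126413 = 0.1756.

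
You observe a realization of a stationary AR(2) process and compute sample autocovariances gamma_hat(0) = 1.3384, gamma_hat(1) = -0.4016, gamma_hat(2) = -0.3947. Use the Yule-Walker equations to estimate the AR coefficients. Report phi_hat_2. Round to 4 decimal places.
\hat\phi_{2} = -0.4230

The Yule-Walker equations for an AR(p) process read, in matrix form,
  Gamma_p phi = r_p,   with   (Gamma_p)_{ij} = gamma(|i - j|),
                       (r_p)_i = gamma(i),   i,j = 1..p.
Substitute the sample gammas (Toeplitz matrix and right-hand side of size 2):
  Gamma_p = [[1.3384, -0.4016], [-0.4016, 1.3384]]
  r_p     = [-0.4016, -0.3947]
Written out:
  1.3384 phi_1 - 0.4016 phi_2 = -0.4016
  -0.4016 phi_1 + 1.3384 phi_2 = -0.3947
Solve by Cramer's rule:
  det = gamma(0)^2 - gamma(1)^2 = (1.3384)^2 - (-0.4016)^2 = 1.79131456 - 0.16128256 = 1.630032
  phi_hat_1 = [gamma(1) gamma(0) - gamma(1) gamma(2)] / det = [(-0.4016)(1.3384) - (-0.4016)(-0.3947)] / 1.630032 = -0.69601296 / 1.630032 = -0.427
  phi_hat_2 = [gamma(0) gamma(2) - gamma(1)^2] / det = [(1.3384)(-0.3947) - (-0.4016)^2] / 1.630032 = -0.68954904 / 1.630032 = -0.423
So phi_hat = [-0.4270, -0.4230].
Therefore phi_hat_2 = -0.4230.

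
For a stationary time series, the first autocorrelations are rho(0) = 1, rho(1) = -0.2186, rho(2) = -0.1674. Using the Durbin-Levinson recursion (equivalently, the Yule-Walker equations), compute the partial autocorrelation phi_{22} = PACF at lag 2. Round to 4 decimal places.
\phi_{22} = -0.2260

The PACF at lag k is phi_{kk}, the last component of the solution
to the Yule-Walker system G_k phi = r_k where
  (G_k)_{ij} = rho(|i - j|), (r_k)_i = rho(i), i,j = 1..k.
Equivalently, Durbin-Levinson gives phi_{kk} iteratively:
  phi_{11} = rho(1)
  phi_{kk} = [rho(k) - sum_{j=1..k-1} phi_{k-1,j} rho(k-j)]
            / [1 - sum_{j=1..k-1} phi_{k-1,j} rho(j)],
  phi_{k,j} = phi_{k-1,j} - phi_{kk} phi_{k-1,k-j},  j = 1..k-1.
Step k = 1:
  phi_11 = rho(1) = -0.2186.
Step k = 2:
  phi_22 = [rho(2) - phi_11 rho(1)] / [1 - phi_11 rho(1)] = [-0.1674 - (-0.2186)(-0.2186)] / [1 - (-0.2186)(-0.2186)]
         = -0.21518596 / 0.95221404 = -0.226.
Therefore phi_{22} = -0.2260.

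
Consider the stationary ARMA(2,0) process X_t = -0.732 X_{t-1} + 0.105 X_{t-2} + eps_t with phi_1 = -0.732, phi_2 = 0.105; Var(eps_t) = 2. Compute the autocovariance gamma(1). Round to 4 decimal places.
\gamma(1) = -4.9958

Multiply the model equation by X_{t-k} and take expectations. With theta_0 = psi_0 = 1 and psi_j the MA(infinity) weights, this gives
  gamma(k) - sum_i phi_i gamma(k-i) = c_k,
  c_k = sigma^2 * sum_{j=k..q} theta_j psi_{j-k}   (c_k = 0 for k > q),
using gamma(-m) = gamma(m).
Pure AR (q = 0): c_0 = sigma^2 = 2, c_k = 0 for k >= 1.
Equations for k = 0, 1, 2 (AR order 2, c_2 = 0):
  (E0) gamma(0) = phi_1 gamma(1) + phi_2 gamma(2) + c_0
  (E1) gamma(1) = phi_1 gamma(0) + phi_2 gamma(1) + c_1
  (E2) gamma(2) = phi_1 gamma(1) + phi_2 gamma(0)
From (E1): gamma(1) = A gamma(0) + B with
  A = phi_1 / (1 - phi_2) = -0.732 / 0.895 = -0.817877,   B = c_1 / (1 - phi_2) = 0 / 0.895 = 0.
Insert (E2) into (E0): gamma(0) (1 - phi_2^2) = phi_1 (1 + phi_2) gamma(1) + c_0.
  phi_1 (1 + phi_2) = (-0.732)(1.105) = -0.80886,   1 - phi_2^2 = 0.988975.
Replace gamma(1) by A gamma(0) + B and collect gamma(0):
  gamma(0) [0.988975 - (-0.80886)(-0.817877)] = c_0 = 2
  gamma(0) * 0.327427 = 2
  gamma(0) = 2 / 0.327427 = 6.108233.
  gamma(1) = A gamma(0) = (-0.817877)(6.108233) = -4.995784.
Therefore gamma(1) = -4.9958 (to 4 decimal places).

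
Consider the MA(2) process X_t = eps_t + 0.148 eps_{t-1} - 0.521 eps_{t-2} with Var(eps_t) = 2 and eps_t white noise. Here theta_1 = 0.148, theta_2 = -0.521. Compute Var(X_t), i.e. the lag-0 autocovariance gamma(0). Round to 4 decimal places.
\gamma(0) = 2.5867

For an MA(q) process X_t = eps_t + sum_i theta_i eps_{t-i} with
Var(eps_t) = sigma^2, the variance is
  gamma(0) = sigma^2 * (1 + sum_i theta_i^2).
  sum_i theta_i^2 = (0.148)^2 + (-0.521)^2 = 0.021904 + 0.271441 = 0.293345.
  gamma(0) = 2 * (1 + 0.293345) = 2 * 1.293345 = 2.58669, which rounds to 2.5867.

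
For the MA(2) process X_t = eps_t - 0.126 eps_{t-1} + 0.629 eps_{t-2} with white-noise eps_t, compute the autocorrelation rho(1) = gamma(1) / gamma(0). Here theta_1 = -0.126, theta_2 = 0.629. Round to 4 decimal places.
\rho(1) = -0.1454

For an MA(q) process with theta_0 = 1, the autocovariance is
  gamma(k) = sigma^2 * sum_{i=0..q-k} theta_i * theta_{i+k},
and rho(k) = gamma(k) / gamma(0). Sigma^2 cancels.
  numerator   = (1)*(-0.126) + (-0.126)*(0.629) = -0.205254.
  denominator = (1)^2 + (-0.126)^2 + (0.629)^2 = 1.411517.
  rho(1) = -0.205254 / 1.411517 = -0.1454.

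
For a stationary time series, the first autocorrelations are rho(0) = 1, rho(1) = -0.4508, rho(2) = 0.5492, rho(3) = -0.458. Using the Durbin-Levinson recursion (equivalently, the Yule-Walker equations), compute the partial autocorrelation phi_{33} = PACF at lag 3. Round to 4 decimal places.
\phi_{33} = -0.1890

The PACF at lag k is phi_{kk}, the last component of the solution
to the Yule-Walker system G_k phi = r_k where
  (G_k)_{ij} = rho(|i - j|), (r_k)_i = rho(i), i,j = 1..k.
Equivalently, Durbin-Levinson gives phi_{kk} iteratively:
  phi_{11} = rho(1)
  phi_{kk} = [rho(k) - sum_{j=1..k-1} phi_{k-1,j} rho(k-j)]
            / [1 - sum_{j=1..k-1} phi_{k-1,j} rho(j)],
  phi_{k,j} = phi_{k-1,j} - phi_{kk} phi_{k-1,k-j},  j = 1..k-1.
Step k = 1:
  phi_11 = rho(1) = -0.4508.
Step k = 2:
  phi_22 = [rho(2) - phi_11 rho(1)] / [1 - phi_11 rho(1)] = [0.5492 - (-0.4508)(-0.4508)] / [1 - (-0.4508)(-0.4508)]
         = 0.34597936 / 0.79677936 = 0.434222.
  Update: phi_21 = phi_11 - phi_22 phi_11 = -0.4508 - (0.434222)(-0.4508) = -0.255053.
Step k = 3:
  phi_33 = [rho(3) - phi_21 rho(2) - phi_22 rho(1)] / [1 - phi_21 rho(1) - phi_22 rho(2)]
    numerator   = -0.458 - (-0.255053)(0.5492) - (0.434222)(-0.4508) = -0.12217771
    denominator = 1 - (-0.255053)(-0.4508) - (0.434222)(0.5492) = 0.64654741
  phi_33 = -0.12217771 / 0.64654741 = -0.189.
Therefore phi_{33} = -0.1890.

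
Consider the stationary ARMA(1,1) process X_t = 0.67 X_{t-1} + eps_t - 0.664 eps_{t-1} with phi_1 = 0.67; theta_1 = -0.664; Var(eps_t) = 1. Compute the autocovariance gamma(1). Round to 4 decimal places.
\gamma(1) = 0.0060

Multiply the model equation by X_{t-k} and take expectations. With theta_0 = psi_0 = 1 and psi_j the MA(infinity) weights, this gives
  gamma(k) - sum_i phi_i gamma(k-i) = c_k,
  c_k = sigma^2 * sum_{j=k..q} theta_j psi_{j-k}   (c_k = 0 for k > q),
using gamma(-m) = gamma(m).
psi-weights needed (psi_j = theta_j + sum_i phi_i psi_{j-i}):
  psi_1 = theta_1 + phi_1 = -0.664 + (0.67) = 0.006
Right-hand sides:
  c_0 = sigma^2 (1 + theta_1 psi_1) = 1 * (1 + (-0.664)(0.006)) = 1 * 0.996016 = 0.996016
  c_1 = sigma^2 theta_1 = 1 * (-0.664) = -0.664
  c_2 = 0
Equations for k = 0 and k = 1 (AR order 1):
  gamma(0) = phi_1 gamma(1) + c_0
  gamma(1) = phi_1 gamma(0) + c_1
Substituting the second into the first: gamma(0) (1 - phi_1^2) = c_0 + phi_1 c_1, so
  gamma(0) = (c_0 + phi_1 c_1) / (1 - phi_1^2) = (0.996016 + (0.67)(-0.664)) / (1 - (0.67)^2) = 0.551136 / 0.5511 = 1.000065.
  gamma(1) = phi_1 gamma(0) + c_1 = (0.67)(1.000065) + (-0.664) = 0.006044.
Therefore gamma(1) = 0.0060 (to 4 decimal places).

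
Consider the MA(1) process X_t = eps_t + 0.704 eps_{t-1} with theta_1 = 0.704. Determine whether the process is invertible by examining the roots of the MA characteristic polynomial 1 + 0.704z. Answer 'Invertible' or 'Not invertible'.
\text{Invertible}

The MA(q) characteristic polynomial is P(z) = 1 + 0.704z.
Invertibility requires all roots to lie outside the unit circle, i.e. |z| > 1 for every root.
This is linear in z: 1 + (0.704) z = 0  =>  z = -1/(0.704) = -1.420455,  |z| = 1.420455.
Moduli of all roots: 1.4205.
All moduli strictly greater than 1? Yes.
Verdict: Invertible.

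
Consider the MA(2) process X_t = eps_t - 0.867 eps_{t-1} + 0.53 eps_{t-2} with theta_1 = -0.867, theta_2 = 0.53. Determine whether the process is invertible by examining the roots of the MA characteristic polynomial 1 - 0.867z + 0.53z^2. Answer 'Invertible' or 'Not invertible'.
\text{Invertible}

The MA(q) characteristic polynomial is P(z) = 1 - 0.867z + 0.53z^2.
Invertibility requires all roots to lie outside the unit circle, i.e. |z| > 1 for every root.
Set 1 + (-0.867) z + (0.53) z^2 = 0, i.e. a z^2 + b z + c = 0 with a = 0.53, b = -0.867, c = 1.
Discriminant D = b^2 - 4ac = (-0.867)^2 - 4*(0.53)*1 = 0.751689 - (2.12) = -1.368311.
D < 0, so the roots are the complex-conjugate pair z = (-b +/- i sqrt(-D)) / (2a) = 0.8179 +/- 1.1035i.
For a conjugate pair |z|^2 = z * conj(z) = (product of roots) = c/a = 1/(0.53) = 1.886792, so |z| = sqrt(1.886792) = 1.3736 for both roots.
Moduli of all roots: 1.3736, 1.3736.
All moduli strictly greater than 1? Yes.
Verdict: Invertible.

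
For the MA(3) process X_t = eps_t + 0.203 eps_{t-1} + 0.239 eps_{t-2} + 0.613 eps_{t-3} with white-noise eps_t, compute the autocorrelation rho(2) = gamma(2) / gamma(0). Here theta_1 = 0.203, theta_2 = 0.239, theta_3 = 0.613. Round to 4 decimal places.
\rho(2) = 0.2465

For an MA(q) process with theta_0 = 1, the autocovariance is
  gamma(k) = sigma^2 * sum_{i=0..q-k} theta_i * theta_{i+k},
and rho(k) = gamma(k) / gamma(0). Sigma^2 cancels.
  numerator   = (1)*(0.239) + (0.203)*(0.613) = 0.363439.
  denominator = (1)^2 + (0.203)^2 + (0.239)^2 + (0.613)^2 = 1.474099.
  rho(2) = 0.363439 / 1.474099 = 0.2465.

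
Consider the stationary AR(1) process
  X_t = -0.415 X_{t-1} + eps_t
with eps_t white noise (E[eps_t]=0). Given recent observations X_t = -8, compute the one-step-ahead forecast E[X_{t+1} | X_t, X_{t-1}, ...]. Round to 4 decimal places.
E[X_{t+1} \mid \mathcal F_t] = 3.3200

For an AR(p) model X_t = c + sum_i phi_i X_{t-i} + eps_t, the
one-step-ahead conditional mean is
  E[X_{t+1} | X_t, ...] = c + sum_i phi_i X_{t+1-i}.
Substitute known values:
  E[X_{t+1} | ...] = (-0.415) * (-8)
                   = 3.3200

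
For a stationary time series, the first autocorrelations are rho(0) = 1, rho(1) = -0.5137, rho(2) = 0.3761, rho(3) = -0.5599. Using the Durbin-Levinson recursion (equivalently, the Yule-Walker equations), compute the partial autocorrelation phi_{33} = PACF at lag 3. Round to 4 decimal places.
\phi_{33} = -0.4421

The PACF at lag k is phi_{kk}, the last component of the solution
to the Yule-Walker system G_k phi = r_k where
  (G_k)_{ij} = rho(|i - j|), (r_k)_i = rho(i), i,j = 1..k.
Equivalently, Durbin-Levinson gives phi_{kk} iteratively:
  phi_{11} = rho(1)
  phi_{kk} = [rho(k) - sum_{j=1..k-1} phi_{k-1,j} rho(k-j)]
            / [1 - sum_{j=1..k-1} phi_{k-1,j} rho(j)],
  phi_{k,j} = phi_{k-1,j} - phi_{kk} phi_{k-1,k-j},  j = 1..k-1.
Step k = 1:
  phi_11 = rho(1) = -0.5137.
Step k = 2:
  phi_22 = [rho(2) - phi_11 rho(1)] / [1 - phi_11 rho(1)] = [0.3761 - (-0.5137)(-0.5137)] / [1 - (-0.5137)(-0.5137)]
         = 0.11221231 / 0.73611231 = 0.152439.
  Update: phi_21 = phi_11 - phi_22 phi_11 = -0.5137 - (0.152439)(-0.5137) = -0.435392.
Step k = 3:
  phi_33 = [rho(3) - phi_21 rho(2) - phi_22 rho(1)] / [1 - phi_21 rho(1) - phi_22 rho(2)]
    numerator   = -0.5599 - (-0.435392)(0.3761) - (0.152439)(-0.5137) = -0.31784109
    denominator = 1 - (-0.435392)(-0.5137) - (0.152439)(0.3761) = 0.71900676
  phi_33 = -0.31784109 / 0.71900676 = -0.4421.
Therefore phi_{33} = -0.4421.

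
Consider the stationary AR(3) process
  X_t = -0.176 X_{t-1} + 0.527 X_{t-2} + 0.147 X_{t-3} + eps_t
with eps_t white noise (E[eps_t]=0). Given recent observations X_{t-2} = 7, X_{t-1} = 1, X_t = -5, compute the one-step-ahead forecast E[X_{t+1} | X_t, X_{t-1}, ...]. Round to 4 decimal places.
E[X_{t+1} \mid \mathcal F_t] = 2.4360

For an AR(p) model X_t = c + sum_i phi_i X_{t-i} + eps_t, the
one-step-ahead conditional mean is
  E[X_{t+1} | X_t, ...] = c + sum_i phi_i X_{t+1-i}.
Substitute known values:
  E[X_{t+1} | ...] = (-0.176) * (-5) + (0.527) * (1) + (0.147) * (7)
                   = 2.4360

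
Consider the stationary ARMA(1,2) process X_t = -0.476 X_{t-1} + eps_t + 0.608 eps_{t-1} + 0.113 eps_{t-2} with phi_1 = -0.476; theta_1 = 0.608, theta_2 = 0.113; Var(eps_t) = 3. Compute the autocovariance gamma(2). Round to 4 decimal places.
\gamma(2) = 0.1433

Multiply the model equation by X_{t-k} and take expectations. With theta_0 = psi_0 = 1 and psi_j the MA(infinity) weights, this gives
  gamma(k) - sum_i phi_i gamma(k-i) = c_k,
  c_k = sigma^2 * sum_{j=k..q} theta_j psi_{j-k}   (c_k = 0 for k > q),
using gamma(-m) = gamma(m).
psi-weights needed (psi_j = theta_j + sum_i phi_i psi_{j-i}):
  psi_1 = theta_1 + phi_1 = 0.608 + (-0.476) = 0.132
  psi_2 = theta_2 + phi_1 psi_1 = 0.113 + (-0.476)(0.132) = 0.050168
Right-hand sides:
  c_0 = sigma^2 (1 + theta_1 psi_1 + theta_2 psi_2) = 3 * (1 + (0.608)(0.132) + (0.113)(0.050168)) = 3 * 1.085925 = 3.257775
  c_1 = sigma^2 (theta_1 + theta_2 psi_1) = 3 * (0.608 + (0.113)(0.132)) = 1.868748
  c_2 = sigma^2 theta_2 = 3 * (0.113) = 0.339
Equations for k = 0 and k = 1 (AR order 1):
  gamma(0) = phi_1 gamma(1) + c_0
  gamma(1) = phi_1 gamma(0) + c_1
Substituting the second into the first: gamma(0) (1 - phi_1^2) = c_0 + phi_1 c_1, so
  gamma(0) = (c_0 + phi_1 c_1) / (1 - phi_1^2) = (3.257775 + (-0.476)(1.868748)) / (1 - (-0.476)^2) = 2.368251 / 0.773424 = 3.062034.
  gamma(1) = phi_1 gamma(0) + c_1 = (-0.476)(3.062034) + (1.868748) = 0.41122.
For k = 2: gamma(2) = phi_1 gamma(1) + c_2
  = (-0.476)(0.41122) + (0.339) = 0.143259.
Therefore gamma(2) = 0.1433 (to 4 decimal places).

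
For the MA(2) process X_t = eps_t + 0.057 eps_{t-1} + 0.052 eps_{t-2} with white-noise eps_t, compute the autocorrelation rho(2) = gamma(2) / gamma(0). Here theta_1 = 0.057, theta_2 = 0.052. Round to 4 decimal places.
\rho(2) = 0.0517

For an MA(q) process with theta_0 = 1, the autocovariance is
  gamma(k) = sigma^2 * sum_{i=0..q-k} theta_i * theta_{i+k},
and rho(k) = gamma(k) / gamma(0). Sigma^2 cancels.
  numerator   = (1)*(0.052) = 0.052.
  denominator = (1)^2 + (0.057)^2 + (0.052)^2 = 1.005953.
  rho(2) = 0.052 / 1.005953 = 0.0517.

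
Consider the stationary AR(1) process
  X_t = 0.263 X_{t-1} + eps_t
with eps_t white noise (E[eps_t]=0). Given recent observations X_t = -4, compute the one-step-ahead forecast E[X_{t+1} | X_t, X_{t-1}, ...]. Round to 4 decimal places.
E[X_{t+1} \mid \mathcal F_t] = -1.0520

For an AR(p) model X_t = c + sum_i phi_i X_{t-i} + eps_t, the
one-step-ahead conditional mean is
  E[X_{t+1} | X_t, ...] = c + sum_i phi_i X_{t+1-i}.
Substitute known values:
  E[X_{t+1} | ...] = (0.263) * (-4)
                   = -1.0520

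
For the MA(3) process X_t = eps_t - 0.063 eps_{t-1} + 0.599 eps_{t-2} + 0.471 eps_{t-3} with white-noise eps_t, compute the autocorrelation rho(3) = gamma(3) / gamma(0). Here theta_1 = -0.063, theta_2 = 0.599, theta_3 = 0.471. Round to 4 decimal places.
\rho(3) = 0.2972

For an MA(q) process with theta_0 = 1, the autocovariance is
  gamma(k) = sigma^2 * sum_{i=0..q-k} theta_i * theta_{i+k},
and rho(k) = gamma(k) / gamma(0). Sigma^2 cancels.
  numerator   = (1)*(0.471) = 0.471.
  denominator = (1)^2 + (-0.063)^2 + (0.599)^2 + (0.471)^2 = 1.584611.
  rho(3) = 0.471 / 1.584611 = 0.2972.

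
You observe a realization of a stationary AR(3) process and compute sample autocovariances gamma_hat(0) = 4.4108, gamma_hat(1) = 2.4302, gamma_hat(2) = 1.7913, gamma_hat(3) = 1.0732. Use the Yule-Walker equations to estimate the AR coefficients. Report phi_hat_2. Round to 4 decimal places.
\hat\phi_{2} = 0.1670

The Yule-Walker equations for an AR(p) process read, in matrix form,
  Gamma_p phi = r_p,   with   (Gamma_p)_{ij} = gamma(|i - j|),
                       (r_p)_i = gamma(i),   i,j = 1..p.
Substitute the sample gammas (Toeplitz matrix and right-hand side of size 3):
  Gamma_p = [[4.4108, 2.4302, 1.7913], [2.4302, 4.4108, 2.4302], [1.7913, 2.4302, 4.4108]]
  r_p     = [2.4302, 1.7913, 1.0732]
Written out (R1..R3):
  (R1) 4.4108 phi_1 + 2.4302 phi_2 + 1.7913 phi_3 = 2.4302
  (R2) 2.4302 phi_1 + 4.4108 phi_2 + 2.4302 phi_3 = 1.7913
  (R3) 1.7913 phi_1 + 2.4302 phi_2 + 4.4108 phi_3 = 1.0732
Gaussian elimination:
  R2 <- R2 - (2.4302/4.4108) R1 = R2 - (0.550966) R1:  3.071843 phi_2 + 1.443255 phi_3 = 0.452343
  R3 <- R3 - (1.7913/4.4108) R1 = R3 - (0.406117) R1:  1.443255 phi_2 + 3.683323 phi_3 = 0.086255
  R3 <- R3 - (1.443255/3.071843) R2 = R3 - (0.469834) R2:  3.005233 phi_3 = -0.126271
Back-substitution:
  phi_hat_3 = -0.126271 / 3.005233 = -0.042017
  phi_hat_2 = (0.452343 - (1.443255)(-0.042017)) / 3.071843 = 0.166996
  phi_hat_1 = (2.4302 - (2.4302)(0.166996) - (1.7913)(-0.042017)) / 4.4108 = 0.476021
So phi_hat = [0.4760, 0.1670, -0.0420].
Therefore phi_hat_2 = 0.1670.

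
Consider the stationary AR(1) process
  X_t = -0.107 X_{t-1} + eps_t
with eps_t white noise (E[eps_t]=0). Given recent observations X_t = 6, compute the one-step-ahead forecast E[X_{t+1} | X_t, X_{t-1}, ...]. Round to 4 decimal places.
E[X_{t+1} \mid \mathcal F_t] = -0.6420

For an AR(p) model X_t = c + sum_i phi_i X_{t-i} + eps_t, the
one-step-ahead conditional mean is
  E[X_{t+1} | X_t, ...] = c + sum_i phi_i X_{t+1-i}.
Substitute known values:
  E[X_{t+1} | ...] = (-0.107) * (6)
                   = -0.6420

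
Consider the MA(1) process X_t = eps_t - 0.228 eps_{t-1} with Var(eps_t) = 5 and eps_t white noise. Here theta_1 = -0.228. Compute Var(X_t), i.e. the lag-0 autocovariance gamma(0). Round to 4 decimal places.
\gamma(0) = 5.2599

For an MA(q) process X_t = eps_t + sum_i theta_i eps_{t-i} with
Var(eps_t) = sigma^2, the variance is
  gamma(0) = sigma^2 * (1 + sum_i theta_i^2).
  sum_i theta_i^2 = (-0.228)^2 = 0.051984.
  gamma(0) = 5 * (1 + 0.051984) = 5 * 1.051984 = 5.25992, which rounds to 5.2599.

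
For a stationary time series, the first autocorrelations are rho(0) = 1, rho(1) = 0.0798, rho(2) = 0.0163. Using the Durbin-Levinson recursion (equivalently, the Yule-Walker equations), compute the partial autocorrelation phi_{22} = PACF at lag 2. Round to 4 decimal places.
\phi_{22} = 0.0100

The PACF at lag k is phi_{kk}, the last component of the solution
to the Yule-Walker system G_k phi = r_k where
  (G_k)_{ij} = rho(|i - j|), (r_k)_i = rho(i), i,j = 1..k.
Equivalently, Durbin-Levinson gives phi_{kk} iteratively:
  phi_{11} = rho(1)
  phi_{kk} = [rho(k) - sum_{j=1..k-1} phi_{k-1,j} rho(k-j)]
            / [1 - sum_{j=1..k-1} phi_{k-1,j} rho(j)],
  phi_{k,j} = phi_{k-1,j} - phi_{kk} phi_{k-1,k-j},  j = 1..k-1.
Step k = 1:
  phi_11 = rho(1) = 0.0798.
Step k = 2:
  phi_22 = [rho(2) - phi_11 rho(1)] / [1 - phi_11 rho(1)] = [0.0163 - (0.0798)(0.0798)] / [1 - (0.0798)(0.0798)]
         = 0.00993196 / 0.99363196 = 0.01.
Therefore phi_{22} = 0.0100.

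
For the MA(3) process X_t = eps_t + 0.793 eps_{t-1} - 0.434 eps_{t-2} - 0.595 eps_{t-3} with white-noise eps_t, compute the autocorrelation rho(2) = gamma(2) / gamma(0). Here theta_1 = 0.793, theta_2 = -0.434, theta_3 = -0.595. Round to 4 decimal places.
\rho(2) = -0.4172

For an MA(q) process with theta_0 = 1, the autocovariance is
  gamma(k) = sigma^2 * sum_{i=0..q-k} theta_i * theta_{i+k},
and rho(k) = gamma(k) / gamma(0). Sigma^2 cancels.
  numerator   = (1)*(-0.434) + (0.793)*(-0.595) = -0.905835.
  denominator = (1)^2 + (0.793)^2 + (-0.434)^2 + (-0.595)^2 = 2.17123.
  rho(2) = -0.905835 / 2.17123 = -0.4172.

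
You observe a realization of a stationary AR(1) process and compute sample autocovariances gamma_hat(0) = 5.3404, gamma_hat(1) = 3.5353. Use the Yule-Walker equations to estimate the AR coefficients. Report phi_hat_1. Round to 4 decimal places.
\hat\phi_{1} = 0.6620

The Yule-Walker equations for an AR(p) process read, in matrix form,
  Gamma_p phi = r_p,   with   (Gamma_p)_{ij} = gamma(|i - j|),
                       (r_p)_i = gamma(i),   i,j = 1..p.
Substitute the sample gammas (Toeplitz matrix and right-hand side of size 1):
  Gamma_p = [[5.3404]]
  r_p     = [3.5353]
With p = 1 this is the single equation gamma(0) phi_1 = gamma(1):
  phi_hat_1 = gamma(1) / gamma(0) = 3.5353 / 5.3404 = 0.6620.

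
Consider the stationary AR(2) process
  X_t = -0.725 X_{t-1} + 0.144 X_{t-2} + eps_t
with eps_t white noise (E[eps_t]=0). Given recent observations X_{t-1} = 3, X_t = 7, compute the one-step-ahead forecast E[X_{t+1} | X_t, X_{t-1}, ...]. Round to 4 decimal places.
E[X_{t+1} \mid \mathcal F_t] = -4.6430

For an AR(p) model X_t = c + sum_i phi_i X_{t-i} + eps_t, the
one-step-ahead conditional mean is
  E[X_{t+1} | X_t, ...] = c + sum_i phi_i X_{t+1-i}.
Substitute known values:
  E[X_{t+1} | ...] = (-0.725) * (7) + (0.144) * (3)
                   = -4.6430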